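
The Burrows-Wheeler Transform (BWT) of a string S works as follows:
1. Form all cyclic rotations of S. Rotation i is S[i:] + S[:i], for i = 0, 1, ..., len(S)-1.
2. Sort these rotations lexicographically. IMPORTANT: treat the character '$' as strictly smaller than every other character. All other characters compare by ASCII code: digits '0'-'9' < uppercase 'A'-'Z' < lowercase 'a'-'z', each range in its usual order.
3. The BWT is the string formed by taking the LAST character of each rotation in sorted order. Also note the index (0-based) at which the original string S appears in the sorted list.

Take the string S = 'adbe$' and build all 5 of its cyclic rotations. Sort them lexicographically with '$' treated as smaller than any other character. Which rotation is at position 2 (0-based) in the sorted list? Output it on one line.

All 5 rotations (rotation i = S[i:]+S[:i]):
  rot[0] = adbe$
  rot[1] = dbe$a
  rot[2] = be$ad
  rot[3] = e$adb
  rot[4] = $adbe
Sorted (with $ < everything):
  sorted[0] = $adbe
  sorted[1] = adbe$
  sorted[2] = be$ad
  sorted[3] = dbe$a
  sorted[4] = e$adb
sorted[2] = be$ad

Answer: be$ad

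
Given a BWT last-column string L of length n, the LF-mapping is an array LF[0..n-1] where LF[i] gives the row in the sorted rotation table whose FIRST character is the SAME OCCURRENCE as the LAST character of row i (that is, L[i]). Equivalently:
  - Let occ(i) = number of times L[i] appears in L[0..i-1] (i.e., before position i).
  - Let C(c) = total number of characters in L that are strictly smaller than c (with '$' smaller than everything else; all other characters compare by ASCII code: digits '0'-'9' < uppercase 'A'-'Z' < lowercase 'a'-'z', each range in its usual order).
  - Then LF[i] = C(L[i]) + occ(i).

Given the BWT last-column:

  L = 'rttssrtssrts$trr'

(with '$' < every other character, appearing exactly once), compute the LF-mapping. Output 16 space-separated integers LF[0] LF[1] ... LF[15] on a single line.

Char counts: '$':1, 'r':5, 's':5, 't':5
C (first-col start): C('$')=0, C('r')=1, C('s')=6, C('t')=11
L[0]='r': occ=0, LF[0]=C('r')+0=1+0=1
L[1]='t': occ=0, LF[1]=C('t')+0=11+0=11
L[2]='t': occ=1, LF[2]=C('t')+1=11+1=12
L[3]='s': occ=0, LF[3]=C('s')+0=6+0=6
L[4]='s': occ=1, LF[4]=C('s')+1=6+1=7
L[5]='r': occ=1, LF[5]=C('r')+1=1+1=2
L[6]='t': occ=2, LF[6]=C('t')+2=11+2=13
L[7]='s': occ=2, LF[7]=C('s')+2=6+2=8
L[8]='s': occ=3, LF[8]=C('s')+3=6+3=9
L[9]='r': occ=2, LF[9]=C('r')+2=1+2=3
L[10]='t': occ=3, LF[10]=C('t')+3=11+3=14
L[11]='s': occ=4, LF[11]=C('s')+4=6+4=10
L[12]='$': occ=0, LF[12]=C('$')+0=0+0=0
L[13]='t': occ=4, LF[13]=C('t')+4=11+4=15
L[14]='r': occ=3, LF[14]=C('r')+3=1+3=4
L[15]='r': occ=4, LF[15]=C('r')+4=1+4=5

Answer: 1 11 12 6 7 2 13 8 9 3 14 10 0 15 4 5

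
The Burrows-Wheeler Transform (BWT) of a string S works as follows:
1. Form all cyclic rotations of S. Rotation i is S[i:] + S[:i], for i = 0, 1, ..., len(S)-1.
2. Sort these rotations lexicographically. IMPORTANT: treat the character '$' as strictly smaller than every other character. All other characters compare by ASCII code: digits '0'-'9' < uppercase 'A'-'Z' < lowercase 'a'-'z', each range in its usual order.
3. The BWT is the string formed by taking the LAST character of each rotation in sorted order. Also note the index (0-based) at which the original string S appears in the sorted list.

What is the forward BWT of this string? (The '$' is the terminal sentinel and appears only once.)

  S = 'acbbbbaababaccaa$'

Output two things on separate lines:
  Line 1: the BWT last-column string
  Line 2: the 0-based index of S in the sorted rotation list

Answer: aacbab$bbaabbccaa
6

Derivation:
All 17 rotations (rotation i = S[i:]+S[:i]):
  rot[0] = acbbbbaababaccaa$
  rot[1] = cbbbbaababaccaa$a
  rot[2] = bbbbaababaccaa$ac
  rot[3] = bbbaababaccaa$acb
  rot[4] = bbaababaccaa$acbb
  rot[5] = baababaccaa$acbbb
  rot[6] = aababaccaa$acbbbb
  rot[7] = ababaccaa$acbbbba
  rot[8] = babaccaa$acbbbbaa
  rot[9] = abaccaa$acbbbbaab
  rot[10] = baccaa$acbbbbaaba
  rot[11] = accaa$acbbbbaabab
  rot[12] = ccaa$acbbbbaababa
  rot[13] = caa$acbbbbaababac
  rot[14] = aa$acbbbbaababacc
  rot[15] = a$acbbbbaababacca
  rot[16] = $acbbbbaababaccaa
Sorted (with $ < everything):
  sorted[0] = $acbbbbaababaccaa  (last char: 'a')
  sorted[1] = a$acbbbbaababacca  (last char: 'a')
  sorted[2] = aa$acbbbbaababacc  (last char: 'c')
  sorted[3] = aababaccaa$acbbbb  (last char: 'b')
  sorted[4] = ababaccaa$acbbbba  (last char: 'a')
  sorted[5] = abaccaa$acbbbbaab  (last char: 'b')
  sorted[6] = acbbbbaababaccaa$  (last char: '$')
  sorted[7] = accaa$acbbbbaabab  (last char: 'b')
  sorted[8] = baababaccaa$acbbb  (last char: 'b')
  sorted[9] = babaccaa$acbbbbaa  (last char: 'a')
  sorted[10] = baccaa$acbbbbaaba  (last char: 'a')
  sorted[11] = bbaababaccaa$acbb  (last char: 'b')
  sorted[12] = bbbaababaccaa$acb  (last char: 'b')
  sorted[13] = bbbbaababaccaa$ac  (last char: 'c')
  sorted[14] = caa$acbbbbaababac  (last char: 'c')
  sorted[15] = cbbbbaababaccaa$a  (last char: 'a')
  sorted[16] = ccaa$acbbbbaababa  (last char: 'a')
Last column: aacbab$bbaabbccaa
Original string S is at sorted index 6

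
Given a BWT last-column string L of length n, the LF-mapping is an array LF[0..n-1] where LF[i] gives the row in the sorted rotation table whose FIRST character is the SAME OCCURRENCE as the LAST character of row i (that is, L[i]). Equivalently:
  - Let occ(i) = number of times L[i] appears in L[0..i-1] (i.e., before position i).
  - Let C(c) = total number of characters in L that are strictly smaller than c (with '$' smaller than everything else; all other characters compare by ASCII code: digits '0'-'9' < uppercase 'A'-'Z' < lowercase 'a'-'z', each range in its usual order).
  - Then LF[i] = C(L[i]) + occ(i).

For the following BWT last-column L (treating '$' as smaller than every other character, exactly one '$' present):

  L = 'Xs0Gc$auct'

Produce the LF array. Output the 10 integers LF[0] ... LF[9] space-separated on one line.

Char counts: '$':1, '0':1, 'G':1, 'X':1, 'a':1, 'c':2, 's':1, 't':1, 'u':1
C (first-col start): C('$')=0, C('0')=1, C('G')=2, C('X')=3, C('a')=4, C('c')=5, C('s')=7, C('t')=8, C('u')=9
L[0]='X': occ=0, LF[0]=C('X')+0=3+0=3
L[1]='s': occ=0, LF[1]=C('s')+0=7+0=7
L[2]='0': occ=0, LF[2]=C('0')+0=1+0=1
L[3]='G': occ=0, LF[3]=C('G')+0=2+0=2
L[4]='c': occ=0, LF[4]=C('c')+0=5+0=5
L[5]='$': occ=0, LF[5]=C('$')+0=0+0=0
L[6]='a': occ=0, LF[6]=C('a')+0=4+0=4
L[7]='u': occ=0, LF[7]=C('u')+0=9+0=9
L[8]='c': occ=1, LF[8]=C('c')+1=5+1=6
L[9]='t': occ=0, LF[9]=C('t')+0=8+0=8

Answer: 3 7 1 2 5 0 4 9 6 8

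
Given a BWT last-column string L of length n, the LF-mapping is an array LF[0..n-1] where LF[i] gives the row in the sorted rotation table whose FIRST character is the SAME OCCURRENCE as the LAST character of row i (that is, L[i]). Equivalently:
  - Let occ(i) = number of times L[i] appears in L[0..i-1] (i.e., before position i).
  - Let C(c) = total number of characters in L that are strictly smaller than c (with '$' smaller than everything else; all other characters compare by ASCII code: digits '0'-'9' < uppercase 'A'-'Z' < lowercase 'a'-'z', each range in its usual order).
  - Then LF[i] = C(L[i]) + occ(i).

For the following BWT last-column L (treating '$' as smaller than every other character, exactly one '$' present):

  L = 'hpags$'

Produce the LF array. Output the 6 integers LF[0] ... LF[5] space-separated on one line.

Char counts: '$':1, 'a':1, 'g':1, 'h':1, 'p':1, 's':1
C (first-col start): C('$')=0, C('a')=1, C('g')=2, C('h')=3, C('p')=4, C('s')=5
L[0]='h': occ=0, LF[0]=C('h')+0=3+0=3
L[1]='p': occ=0, LF[1]=C('p')+0=4+0=4
L[2]='a': occ=0, LF[2]=C('a')+0=1+0=1
L[3]='g': occ=0, LF[3]=C('g')+0=2+0=2
L[4]='s': occ=0, LF[4]=C('s')+0=5+0=5
L[5]='$': occ=0, LF[5]=C('$')+0=0+0=0

Answer: 3 4 1 2 5 0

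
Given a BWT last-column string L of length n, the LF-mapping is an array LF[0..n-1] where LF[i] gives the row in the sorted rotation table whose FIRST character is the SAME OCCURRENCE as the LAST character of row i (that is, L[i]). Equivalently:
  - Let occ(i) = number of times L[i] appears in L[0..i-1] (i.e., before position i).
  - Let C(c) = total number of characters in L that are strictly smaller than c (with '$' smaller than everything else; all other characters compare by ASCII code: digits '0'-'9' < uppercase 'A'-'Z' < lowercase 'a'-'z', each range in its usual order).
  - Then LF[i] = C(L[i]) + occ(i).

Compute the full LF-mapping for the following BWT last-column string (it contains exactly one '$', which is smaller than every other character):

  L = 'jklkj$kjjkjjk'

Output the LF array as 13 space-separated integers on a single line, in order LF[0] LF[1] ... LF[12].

Char counts: '$':1, 'j':6, 'k':5, 'l':1
C (first-col start): C('$')=0, C('j')=1, C('k')=7, C('l')=12
L[0]='j': occ=0, LF[0]=C('j')+0=1+0=1
L[1]='k': occ=0, LF[1]=C('k')+0=7+0=7
L[2]='l': occ=0, LF[2]=C('l')+0=12+0=12
L[3]='k': occ=1, LF[3]=C('k')+1=7+1=8
L[4]='j': occ=1, LF[4]=C('j')+1=1+1=2
L[5]='$': occ=0, LF[5]=C('$')+0=0+0=0
L[6]='k': occ=2, LF[6]=C('k')+2=7+2=9
L[7]='j': occ=2, LF[7]=C('j')+2=1+2=3
L[8]='j': occ=3, LF[8]=C('j')+3=1+3=4
L[9]='k': occ=3, LF[9]=C('k')+3=7+3=10
L[10]='j': occ=4, LF[10]=C('j')+4=1+4=5
L[11]='j': occ=5, LF[11]=C('j')+5=1+5=6
L[12]='k': occ=4, LF[12]=C('k')+4=7+4=11

Answer: 1 7 12 8 2 0 9 3 4 10 5 6 11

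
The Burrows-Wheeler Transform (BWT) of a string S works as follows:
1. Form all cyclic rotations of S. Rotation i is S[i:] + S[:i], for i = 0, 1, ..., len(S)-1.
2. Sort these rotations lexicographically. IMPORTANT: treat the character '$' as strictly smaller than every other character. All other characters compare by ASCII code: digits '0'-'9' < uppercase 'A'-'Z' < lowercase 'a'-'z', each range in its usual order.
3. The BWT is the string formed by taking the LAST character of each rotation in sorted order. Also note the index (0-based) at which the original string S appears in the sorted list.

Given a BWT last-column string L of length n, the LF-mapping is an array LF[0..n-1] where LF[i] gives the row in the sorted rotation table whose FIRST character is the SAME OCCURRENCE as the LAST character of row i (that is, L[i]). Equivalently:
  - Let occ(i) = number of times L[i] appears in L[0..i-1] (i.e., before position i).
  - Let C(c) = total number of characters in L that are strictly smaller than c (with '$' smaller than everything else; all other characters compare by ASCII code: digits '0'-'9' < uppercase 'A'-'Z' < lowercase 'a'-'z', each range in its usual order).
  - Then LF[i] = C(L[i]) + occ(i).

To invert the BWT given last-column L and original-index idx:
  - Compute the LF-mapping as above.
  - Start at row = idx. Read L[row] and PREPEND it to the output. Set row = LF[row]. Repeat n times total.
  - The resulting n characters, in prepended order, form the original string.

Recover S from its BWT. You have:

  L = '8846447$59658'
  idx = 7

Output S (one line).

Answer: 684457645898$

Derivation:
LF mapping: 9 10 1 6 2 3 8 0 4 12 7 5 11
Walk LF starting at row 7, prepending L[row]:
  step 1: row=7, L[7]='$', prepend. Next row=LF[7]=0
  step 2: row=0, L[0]='8', prepend. Next row=LF[0]=9
  step 3: row=9, L[9]='9', prepend. Next row=LF[9]=12
  step 4: row=12, L[12]='8', prepend. Next row=LF[12]=11
  step 5: row=11, L[11]='5', prepend. Next row=LF[11]=5
  step 6: row=5, L[5]='4', prepend. Next row=LF[5]=3
  step 7: row=3, L[3]='6', prepend. Next row=LF[3]=6
  step 8: row=6, L[6]='7', prepend. Next row=LF[6]=8
  step 9: row=8, L[8]='5', prepend. Next row=LF[8]=4
  step 10: row=4, L[4]='4', prepend. Next row=LF[4]=2
  step 11: row=2, L[2]='4', prepend. Next row=LF[2]=1
  step 12: row=1, L[1]='8', prepend. Next row=LF[1]=10
  step 13: row=10, L[10]='6', prepend. Next row=LF[10]=7
Reversed output: 684457645898$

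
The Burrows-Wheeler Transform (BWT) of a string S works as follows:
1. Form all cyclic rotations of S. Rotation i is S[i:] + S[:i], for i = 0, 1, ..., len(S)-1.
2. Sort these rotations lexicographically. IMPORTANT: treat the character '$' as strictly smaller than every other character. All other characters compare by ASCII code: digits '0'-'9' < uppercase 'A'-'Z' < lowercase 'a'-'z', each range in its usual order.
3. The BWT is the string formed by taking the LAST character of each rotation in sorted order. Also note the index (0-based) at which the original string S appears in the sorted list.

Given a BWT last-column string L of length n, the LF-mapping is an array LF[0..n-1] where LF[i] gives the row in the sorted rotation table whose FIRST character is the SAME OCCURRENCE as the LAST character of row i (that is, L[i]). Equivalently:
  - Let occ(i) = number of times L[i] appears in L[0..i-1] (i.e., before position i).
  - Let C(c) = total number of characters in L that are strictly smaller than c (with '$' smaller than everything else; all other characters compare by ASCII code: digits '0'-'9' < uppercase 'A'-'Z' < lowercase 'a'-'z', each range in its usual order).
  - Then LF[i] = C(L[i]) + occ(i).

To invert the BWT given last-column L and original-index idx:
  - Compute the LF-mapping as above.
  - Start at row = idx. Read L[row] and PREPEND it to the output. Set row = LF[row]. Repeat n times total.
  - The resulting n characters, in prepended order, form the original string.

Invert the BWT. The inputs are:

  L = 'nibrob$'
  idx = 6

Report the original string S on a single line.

Answer: ribbon$

Derivation:
LF mapping: 4 3 1 6 5 2 0
Walk LF starting at row 6, prepending L[row]:
  step 1: row=6, L[6]='$', prepend. Next row=LF[6]=0
  step 2: row=0, L[0]='n', prepend. Next row=LF[0]=4
  step 3: row=4, L[4]='o', prepend. Next row=LF[4]=5
  step 4: row=5, L[5]='b', prepend. Next row=LF[5]=2
  step 5: row=2, L[2]='b', prepend. Next row=LF[2]=1
  step 6: row=1, L[1]='i', prepend. Next row=LF[1]=3
  step 7: row=3, L[3]='r', prepend. Next row=LF[3]=6
Reversed output: ribbon$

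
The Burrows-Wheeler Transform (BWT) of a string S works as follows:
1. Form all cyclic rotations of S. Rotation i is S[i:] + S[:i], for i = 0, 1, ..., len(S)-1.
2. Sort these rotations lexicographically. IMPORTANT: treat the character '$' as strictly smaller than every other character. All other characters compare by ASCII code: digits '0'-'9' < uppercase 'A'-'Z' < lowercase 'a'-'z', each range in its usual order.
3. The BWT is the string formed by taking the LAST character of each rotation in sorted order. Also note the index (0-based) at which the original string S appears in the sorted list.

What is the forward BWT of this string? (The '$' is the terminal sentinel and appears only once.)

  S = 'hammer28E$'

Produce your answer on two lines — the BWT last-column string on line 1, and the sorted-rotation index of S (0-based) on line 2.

Answer: Er28hm$mae
6

Derivation:
All 10 rotations (rotation i = S[i:]+S[:i]):
  rot[0] = hammer28E$
  rot[1] = ammer28E$h
  rot[2] = mmer28E$ha
  rot[3] = mer28E$ham
  rot[4] = er28E$hamm
  rot[5] = r28E$hamme
  rot[6] = 28E$hammer
  rot[7] = 8E$hammer2
  rot[8] = E$hammer28
  rot[9] = $hammer28E
Sorted (with $ < everything):
  sorted[0] = $hammer28E  (last char: 'E')
  sorted[1] = 28E$hammer  (last char: 'r')
  sorted[2] = 8E$hammer2  (last char: '2')
  sorted[3] = E$hammer28  (last char: '8')
  sorted[4] = ammer28E$h  (last char: 'h')
  sorted[5] = er28E$hamm  (last char: 'm')
  sorted[6] = hammer28E$  (last char: '$')
  sorted[7] = mer28E$ham  (last char: 'm')
  sorted[8] = mmer28E$ha  (last char: 'a')
  sorted[9] = r28E$hamme  (last char: 'e')
Last column: Er28hm$mae
Original string S is at sorted index 6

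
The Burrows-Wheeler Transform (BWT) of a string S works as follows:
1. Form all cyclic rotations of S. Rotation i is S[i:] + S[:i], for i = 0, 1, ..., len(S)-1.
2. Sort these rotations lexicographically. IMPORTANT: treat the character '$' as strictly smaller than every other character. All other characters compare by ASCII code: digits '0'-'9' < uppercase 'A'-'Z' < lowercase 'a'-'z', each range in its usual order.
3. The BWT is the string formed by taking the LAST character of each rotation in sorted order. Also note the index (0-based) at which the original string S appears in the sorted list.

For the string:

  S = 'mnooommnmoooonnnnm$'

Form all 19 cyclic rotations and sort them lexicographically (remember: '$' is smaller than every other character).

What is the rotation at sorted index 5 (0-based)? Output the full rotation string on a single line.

Answer: moooonnnnm$mnooommn

Derivation:
All 19 rotations (rotation i = S[i:]+S[:i]):
  rot[0] = mnooommnmoooonnnnm$
  rot[1] = nooommnmoooonnnnm$m
  rot[2] = ooommnmoooonnnnm$mn
  rot[3] = oommnmoooonnnnm$mno
  rot[4] = ommnmoooonnnnm$mnoo
  rot[5] = mmnmoooonnnnm$mnooo
  rot[6] = mnmoooonnnnm$mnooom
  rot[7] = nmoooonnnnm$mnooomm
  rot[8] = moooonnnnm$mnooommn
  rot[9] = oooonnnnm$mnooommnm
  rot[10] = ooonnnnm$mnooommnmo
  rot[11] = oonnnnm$mnooommnmoo
  rot[12] = onnnnm$mnooommnmooo
  rot[13] = nnnnm$mnooommnmoooo
  rot[14] = nnnm$mnooommnmoooon
  rot[15] = nnm$mnooommnmoooonn
  rot[16] = nm$mnooommnmoooonnn
  rot[17] = m$mnooommnmoooonnnn
  rot[18] = $mnooommnmoooonnnnm
Sorted (with $ < everything):
  sorted[0] = $mnooommnmoooonnnnm
  sorted[1] = m$mnooommnmoooonnnn
  sorted[2] = mmnmoooonnnnm$mnooo
  sorted[3] = mnmoooonnnnm$mnooom
  sorted[4] = mnooommnmoooonnnnm$
  sorted[5] = moooonnnnm$mnooommn
  sorted[6] = nm$mnooommnmoooonnn
  sorted[7] = nmoooonnnnm$mnooomm
  sorted[8] = nnm$mnooommnmoooonn
  sorted[9] = nnnm$mnooommnmoooon
  sorted[10] = nnnnm$mnooommnmoooo
  sorted[11] = nooommnmoooonnnnm$m
  sorted[12] = ommnmoooonnnnm$mnoo
  sorted[13] = onnnnm$mnooommnmooo
  sorted[14] = oommnmoooonnnnm$mno
  sorted[15] = oonnnnm$mnooommnmoo
  sorted[16] = ooommnmoooonnnnm$mn
  sorted[17] = ooonnnnm$mnooommnmo
  sorted[18] = oooonnnnm$mnooommnm
sorted[5] = moooonnnnm$mnooommn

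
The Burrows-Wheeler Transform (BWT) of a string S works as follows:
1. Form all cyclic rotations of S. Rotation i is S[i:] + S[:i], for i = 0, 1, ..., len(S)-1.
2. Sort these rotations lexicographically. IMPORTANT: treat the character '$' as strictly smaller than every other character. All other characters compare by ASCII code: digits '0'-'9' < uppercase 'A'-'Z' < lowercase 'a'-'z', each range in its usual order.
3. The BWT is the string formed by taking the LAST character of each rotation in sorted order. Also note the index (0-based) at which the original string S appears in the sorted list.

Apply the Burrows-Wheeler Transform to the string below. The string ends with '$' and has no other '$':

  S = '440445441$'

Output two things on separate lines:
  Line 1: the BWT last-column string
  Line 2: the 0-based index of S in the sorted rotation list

Answer: 14444$5044
5

Derivation:
All 10 rotations (rotation i = S[i:]+S[:i]):
  rot[0] = 440445441$
  rot[1] = 40445441$4
  rot[2] = 0445441$44
  rot[3] = 445441$440
  rot[4] = 45441$4404
  rot[5] = 5441$44044
  rot[6] = 441$440445
  rot[7] = 41$4404454
  rot[8] = 1$44044544
  rot[9] = $440445441
Sorted (with $ < everything):
  sorted[0] = $440445441  (last char: '1')
  sorted[1] = 0445441$44  (last char: '4')
  sorted[2] = 1$44044544  (last char: '4')
  sorted[3] = 40445441$4  (last char: '4')
  sorted[4] = 41$4404454  (last char: '4')
  sorted[5] = 440445441$  (last char: '$')
  sorted[6] = 441$440445  (last char: '5')
  sorted[7] = 445441$440  (last char: '0')
  sorted[8] = 45441$4404  (last char: '4')
  sorted[9] = 5441$44044  (last char: '4')
Last column: 14444$5044
Original string S is at sorted index 5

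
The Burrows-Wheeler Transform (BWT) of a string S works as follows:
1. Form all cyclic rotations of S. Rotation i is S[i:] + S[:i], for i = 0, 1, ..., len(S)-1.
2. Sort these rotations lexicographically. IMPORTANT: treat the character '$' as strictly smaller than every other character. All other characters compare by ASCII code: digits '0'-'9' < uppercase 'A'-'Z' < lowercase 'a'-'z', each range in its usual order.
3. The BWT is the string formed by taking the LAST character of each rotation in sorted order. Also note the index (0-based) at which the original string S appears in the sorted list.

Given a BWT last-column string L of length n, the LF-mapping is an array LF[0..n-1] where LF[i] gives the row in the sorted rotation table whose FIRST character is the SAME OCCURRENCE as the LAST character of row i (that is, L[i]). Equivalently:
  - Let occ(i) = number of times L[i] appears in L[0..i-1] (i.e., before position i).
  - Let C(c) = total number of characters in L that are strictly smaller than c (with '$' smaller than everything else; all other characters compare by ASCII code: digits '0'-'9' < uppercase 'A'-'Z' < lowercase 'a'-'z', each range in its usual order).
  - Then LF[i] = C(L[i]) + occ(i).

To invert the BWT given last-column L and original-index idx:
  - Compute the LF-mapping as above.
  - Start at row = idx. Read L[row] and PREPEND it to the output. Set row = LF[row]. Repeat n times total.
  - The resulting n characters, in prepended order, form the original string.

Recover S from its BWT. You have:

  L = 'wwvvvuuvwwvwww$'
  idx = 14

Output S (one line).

LF mapping: 8 9 3 4 5 1 2 6 10 11 7 12 13 14 0
Walk LF starting at row 14, prepending L[row]:
  step 1: row=14, L[14]='$', prepend. Next row=LF[14]=0
  step 2: row=0, L[0]='w', prepend. Next row=LF[0]=8
  step 3: row=8, L[8]='w', prepend. Next row=LF[8]=10
  step 4: row=10, L[10]='v', prepend. Next row=LF[10]=7
  step 5: row=7, L[7]='v', prepend. Next row=LF[7]=6
  step 6: row=6, L[6]='u', prepend. Next row=LF[6]=2
  step 7: row=2, L[2]='v', prepend. Next row=LF[2]=3
  step 8: row=3, L[3]='v', prepend. Next row=LF[3]=4
  step 9: row=4, L[4]='v', prepend. Next row=LF[4]=5
  step 10: row=5, L[5]='u', prepend. Next row=LF[5]=1
  step 11: row=1, L[1]='w', prepend. Next row=LF[1]=9
  step 12: row=9, L[9]='w', prepend. Next row=LF[9]=11
  step 13: row=11, L[11]='w', prepend. Next row=LF[11]=12
  step 14: row=12, L[12]='w', prepend. Next row=LF[12]=13
  step 15: row=13, L[13]='w', prepend. Next row=LF[13]=14
Reversed output: wwwwwuvvvuvvww$

Answer: wwwwwuvvvuvvww$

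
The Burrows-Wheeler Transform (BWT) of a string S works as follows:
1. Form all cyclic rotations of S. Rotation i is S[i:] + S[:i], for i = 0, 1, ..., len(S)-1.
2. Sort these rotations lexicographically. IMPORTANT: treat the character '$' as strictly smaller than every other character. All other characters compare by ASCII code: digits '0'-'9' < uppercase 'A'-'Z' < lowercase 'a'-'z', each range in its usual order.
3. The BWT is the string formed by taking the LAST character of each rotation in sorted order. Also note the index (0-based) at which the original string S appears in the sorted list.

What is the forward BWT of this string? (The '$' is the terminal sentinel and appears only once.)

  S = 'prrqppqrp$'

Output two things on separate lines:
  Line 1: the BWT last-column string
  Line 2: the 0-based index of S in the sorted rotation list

All 10 rotations (rotation i = S[i:]+S[:i]):
  rot[0] = prrqppqrp$
  rot[1] = rrqppqrp$p
  rot[2] = rqppqrp$pr
  rot[3] = qppqrp$prr
  rot[4] = ppqrp$prrq
  rot[5] = pqrp$prrqp
  rot[6] = qrp$prrqpp
  rot[7] = rp$prrqppq
  rot[8] = p$prrqppqr
  rot[9] = $prrqppqrp
Sorted (with $ < everything):
  sorted[0] = $prrqppqrp  (last char: 'p')
  sorted[1] = p$prrqppqr  (last char: 'r')
  sorted[2] = ppqrp$prrq  (last char: 'q')
  sorted[3] = pqrp$prrqp  (last char: 'p')
  sorted[4] = prrqppqrp$  (last char: '$')
  sorted[5] = qppqrp$prr  (last char: 'r')
  sorted[6] = qrp$prrqpp  (last char: 'p')
  sorted[7] = rp$prrqppq  (last char: 'q')
  sorted[8] = rqppqrp$pr  (last char: 'r')
  sorted[9] = rrqppqrp$p  (last char: 'p')
Last column: prqp$rpqrp
Original string S is at sorted index 4

Answer: prqp$rpqrp
4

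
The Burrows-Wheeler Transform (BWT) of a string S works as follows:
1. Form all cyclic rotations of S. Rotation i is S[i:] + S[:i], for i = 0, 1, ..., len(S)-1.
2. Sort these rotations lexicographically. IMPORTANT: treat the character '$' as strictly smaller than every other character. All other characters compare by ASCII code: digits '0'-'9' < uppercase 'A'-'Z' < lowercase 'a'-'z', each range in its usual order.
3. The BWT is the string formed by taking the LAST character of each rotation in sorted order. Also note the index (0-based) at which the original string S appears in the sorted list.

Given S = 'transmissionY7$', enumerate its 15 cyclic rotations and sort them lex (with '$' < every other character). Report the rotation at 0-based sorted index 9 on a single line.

Answer: onY7$transmissi

Derivation:
All 15 rotations (rotation i = S[i:]+S[:i]):
  rot[0] = transmissionY7$
  rot[1] = ransmissionY7$t
  rot[2] = ansmissionY7$tr
  rot[3] = nsmissionY7$tra
  rot[4] = smissionY7$tran
  rot[5] = missionY7$trans
  rot[6] = issionY7$transm
  rot[7] = ssionY7$transmi
  rot[8] = sionY7$transmis
  rot[9] = ionY7$transmiss
  rot[10] = onY7$transmissi
  rot[11] = nY7$transmissio
  rot[12] = Y7$transmission
  rot[13] = 7$transmissionY
  rot[14] = $transmissionY7
Sorted (with $ < everything):
  sorted[0] = $transmissionY7
  sorted[1] = 7$transmissionY
  sorted[2] = Y7$transmission
  sorted[3] = ansmissionY7$tr
  sorted[4] = ionY7$transmiss
  sorted[5] = issionY7$transm
  sorted[6] = missionY7$trans
  sorted[7] = nY7$transmissio
  sorted[8] = nsmissionY7$tra
  sorted[9] = onY7$transmissi
  sorted[10] = ransmissionY7$t
  sorted[11] = sionY7$transmis
  sorted[12] = smissionY7$tran
  sorted[13] = ssionY7$transmi
  sorted[14] = transmissionY7$
sorted[9] = onY7$transmissi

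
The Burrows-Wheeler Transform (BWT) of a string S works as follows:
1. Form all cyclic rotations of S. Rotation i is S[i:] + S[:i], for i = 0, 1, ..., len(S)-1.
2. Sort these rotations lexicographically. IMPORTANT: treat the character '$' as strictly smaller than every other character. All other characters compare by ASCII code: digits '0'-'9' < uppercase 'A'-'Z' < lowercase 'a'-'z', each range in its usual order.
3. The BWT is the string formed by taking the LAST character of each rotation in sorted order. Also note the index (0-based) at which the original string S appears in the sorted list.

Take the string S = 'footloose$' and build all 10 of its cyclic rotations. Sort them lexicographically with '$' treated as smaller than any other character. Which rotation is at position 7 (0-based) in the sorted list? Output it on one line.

All 10 rotations (rotation i = S[i:]+S[:i]):
  rot[0] = footloose$
  rot[1] = ootloose$f
  rot[2] = otloose$fo
  rot[3] = tloose$foo
  rot[4] = loose$foot
  rot[5] = oose$footl
  rot[6] = ose$footlo
  rot[7] = se$footloo
  rot[8] = e$footloos
  rot[9] = $footloose
Sorted (with $ < everything):
  sorted[0] = $footloose
  sorted[1] = e$footloos
  sorted[2] = footloose$
  sorted[3] = loose$foot
  sorted[4] = oose$footl
  sorted[5] = ootloose$f
  sorted[6] = ose$footlo
  sorted[7] = otloose$fo
  sorted[8] = se$footloo
  sorted[9] = tloose$foo
sorted[7] = otloose$fo

Answer: otloose$fo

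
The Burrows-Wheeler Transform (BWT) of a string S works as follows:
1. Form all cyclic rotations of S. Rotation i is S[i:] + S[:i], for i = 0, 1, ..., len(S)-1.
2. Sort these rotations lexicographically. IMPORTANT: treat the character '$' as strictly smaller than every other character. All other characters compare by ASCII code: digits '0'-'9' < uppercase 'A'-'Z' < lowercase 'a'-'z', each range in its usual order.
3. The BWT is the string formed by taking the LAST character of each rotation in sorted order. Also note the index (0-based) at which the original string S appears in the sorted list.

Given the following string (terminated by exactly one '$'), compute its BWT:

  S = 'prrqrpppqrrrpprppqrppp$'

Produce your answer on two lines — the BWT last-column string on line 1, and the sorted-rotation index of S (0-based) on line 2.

All 23 rotations (rotation i = S[i:]+S[:i]):
  rot[0] = prrqrpppqrrrpprppqrppp$
  rot[1] = rrqrpppqrrrpprppqrppp$p
  rot[2] = rqrpppqrrrpprppqrppp$pr
  rot[3] = qrpppqrrrpprppqrppp$prr
  rot[4] = rpppqrrrpprppqrppp$prrq
  rot[5] = pppqrrrpprppqrppp$prrqr
  rot[6] = ppqrrrpprppqrppp$prrqrp
  rot[7] = pqrrrpprppqrppp$prrqrpp
  rot[8] = qrrrpprppqrppp$prrqrppp
  rot[9] = rrrpprppqrppp$prrqrpppq
  rot[10] = rrpprppqrppp$prrqrpppqr
  rot[11] = rpprppqrppp$prrqrpppqrr
  rot[12] = pprppqrppp$prrqrpppqrrr
  rot[13] = prppqrppp$prrqrpppqrrrp
  rot[14] = rppqrppp$prrqrpppqrrrpp
  rot[15] = ppqrppp$prrqrpppqrrrppr
  rot[16] = pqrppp$prrqrpppqrrrpprp
  rot[17] = qrppp$prrqrpppqrrrpprpp
  rot[18] = rppp$prrqrpppqrrrpprppq
  rot[19] = ppp$prrqrpppqrrrpprppqr
  rot[20] = pp$prrqrpppqrrrpprppqrp
  rot[21] = p$prrqrpppqrrrpprppqrpp
  rot[22] = $prrqrpppqrrrpprppqrppp
Sorted (with $ < everything):
  sorted[0] = $prrqrpppqrrrpprppqrppp  (last char: 'p')
  sorted[1] = p$prrqrpppqrrrpprppqrpp  (last char: 'p')
  sorted[2] = pp$prrqrpppqrrrpprppqrp  (last char: 'p')
  sorted[3] = ppp$prrqrpppqrrrpprppqr  (last char: 'r')
  sorted[4] = pppqrrrpprppqrppp$prrqr  (last char: 'r')
  sorted[5] = ppqrppp$prrqrpppqrrrppr  (last char: 'r')
  sorted[6] = ppqrrrpprppqrppp$prrqrp  (last char: 'p')
  sorted[7] = pprppqrppp$prrqrpppqrrr  (last char: 'r')
  sorted[8] = pqrppp$prrqrpppqrrrpprp  (last char: 'p')
  sorted[9] = pqrrrpprppqrppp$prrqrpp  (last char: 'p')
  sorted[10] = prppqrppp$prrqrpppqrrrp  (last char: 'p')
  sorted[11] = prrqrpppqrrrpprppqrppp$  (last char: '$')
  sorted[12] = qrppp$prrqrpppqrrrpprpp  (last char: 'p')
  sorted[13] = qrpppqrrrpprppqrppp$prr  (last char: 'r')
  sorted[14] = qrrrpprppqrppp$prrqrppp  (last char: 'p')
  sorted[15] = rppp$prrqrpppqrrrpprppq  (last char: 'q')
  sorted[16] = rpppqrrrpprppqrppp$prrq  (last char: 'q')
  sorted[17] = rppqrppp$prrqrpppqrrrpp  (last char: 'p')
  sorted[18] = rpprppqrppp$prrqrpppqrr  (last char: 'r')
  sorted[19] = rqrpppqrrrpprppqrppp$pr  (last char: 'r')
  sorted[20] = rrpprppqrppp$prrqrpppqr  (last char: 'r')
  sorted[21] = rrqrpppqrrrpprppqrppp$p  (last char: 'p')
  sorted[22] = rrrpprppqrppp$prrqrpppq  (last char: 'q')
Last column: ppprrrprppp$prpqqprrrpq
Original string S is at sorted index 11

Answer: ppprrrprppp$prpqqprrrpq
11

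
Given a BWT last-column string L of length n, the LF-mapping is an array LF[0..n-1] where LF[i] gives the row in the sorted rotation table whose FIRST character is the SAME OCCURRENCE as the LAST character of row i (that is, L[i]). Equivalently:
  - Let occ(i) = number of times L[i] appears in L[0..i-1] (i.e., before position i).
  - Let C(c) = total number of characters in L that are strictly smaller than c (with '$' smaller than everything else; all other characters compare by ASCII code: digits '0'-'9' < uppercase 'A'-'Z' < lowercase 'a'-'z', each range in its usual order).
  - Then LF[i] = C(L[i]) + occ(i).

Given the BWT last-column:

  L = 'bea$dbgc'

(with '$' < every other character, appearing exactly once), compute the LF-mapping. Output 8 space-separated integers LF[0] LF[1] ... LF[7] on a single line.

Char counts: '$':1, 'a':1, 'b':2, 'c':1, 'd':1, 'e':1, 'g':1
C (first-col start): C('$')=0, C('a')=1, C('b')=2, C('c')=4, C('d')=5, C('e')=6, C('g')=7
L[0]='b': occ=0, LF[0]=C('b')+0=2+0=2
L[1]='e': occ=0, LF[1]=C('e')+0=6+0=6
L[2]='a': occ=0, LF[2]=C('a')+0=1+0=1
L[3]='$': occ=0, LF[3]=C('$')+0=0+0=0
L[4]='d': occ=0, LF[4]=C('d')+0=5+0=5
L[5]='b': occ=1, LF[5]=C('b')+1=2+1=3
L[6]='g': occ=0, LF[6]=C('g')+0=7+0=7
L[7]='c': occ=0, LF[7]=C('c')+0=4+0=4

Answer: 2 6 1 0 5 3 7 4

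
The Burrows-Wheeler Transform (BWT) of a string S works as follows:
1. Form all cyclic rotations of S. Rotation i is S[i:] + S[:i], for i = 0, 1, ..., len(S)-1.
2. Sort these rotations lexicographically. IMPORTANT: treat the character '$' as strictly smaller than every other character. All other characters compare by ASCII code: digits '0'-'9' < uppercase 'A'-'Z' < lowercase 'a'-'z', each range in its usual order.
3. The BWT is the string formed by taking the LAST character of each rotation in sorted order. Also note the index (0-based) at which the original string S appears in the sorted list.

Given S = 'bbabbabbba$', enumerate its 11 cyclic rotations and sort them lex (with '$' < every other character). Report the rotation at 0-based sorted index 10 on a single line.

Answer: bbba$bbabba

Derivation:
All 11 rotations (rotation i = S[i:]+S[:i]):
  rot[0] = bbabbabbba$
  rot[1] = babbabbba$b
  rot[2] = abbabbba$bb
  rot[3] = bbabbba$bba
  rot[4] = babbba$bbab
  rot[5] = abbba$bbabb
  rot[6] = bbba$bbabba
  rot[7] = bba$bbabbab
  rot[8] = ba$bbabbabb
  rot[9] = a$bbabbabbb
  rot[10] = $bbabbabbba
Sorted (with $ < everything):
  sorted[0] = $bbabbabbba
  sorted[1] = a$bbabbabbb
  sorted[2] = abbabbba$bb
  sorted[3] = abbba$bbabb
  sorted[4] = ba$bbabbabb
  sorted[5] = babbabbba$b
  sorted[6] = babbba$bbab
  sorted[7] = bba$bbabbab
  sorted[8] = bbabbabbba$
  sorted[9] = bbabbba$bba
  sorted[10] = bbba$bbabba
sorted[10] = bbba$bbabba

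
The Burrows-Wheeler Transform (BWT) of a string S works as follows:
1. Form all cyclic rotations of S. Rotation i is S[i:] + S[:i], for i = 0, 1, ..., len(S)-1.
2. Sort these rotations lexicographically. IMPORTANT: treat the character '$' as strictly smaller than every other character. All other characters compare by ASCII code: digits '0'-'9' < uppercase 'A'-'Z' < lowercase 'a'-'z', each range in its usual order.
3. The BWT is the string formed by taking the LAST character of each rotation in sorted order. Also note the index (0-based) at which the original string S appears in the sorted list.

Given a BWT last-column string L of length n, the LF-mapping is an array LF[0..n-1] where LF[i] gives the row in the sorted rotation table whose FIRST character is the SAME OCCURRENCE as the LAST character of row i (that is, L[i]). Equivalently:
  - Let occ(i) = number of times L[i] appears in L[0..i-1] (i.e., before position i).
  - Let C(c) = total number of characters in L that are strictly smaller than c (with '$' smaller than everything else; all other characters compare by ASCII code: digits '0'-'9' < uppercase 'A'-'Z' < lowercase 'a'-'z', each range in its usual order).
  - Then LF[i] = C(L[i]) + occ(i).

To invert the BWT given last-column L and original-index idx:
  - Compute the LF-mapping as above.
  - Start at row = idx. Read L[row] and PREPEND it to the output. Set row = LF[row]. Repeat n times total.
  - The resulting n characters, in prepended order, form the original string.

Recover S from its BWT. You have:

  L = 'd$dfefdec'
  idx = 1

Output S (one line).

LF mapping: 2 0 3 7 5 8 4 6 1
Walk LF starting at row 1, prepending L[row]:
  step 1: row=1, L[1]='$', prepend. Next row=LF[1]=0
  step 2: row=0, L[0]='d', prepend. Next row=LF[0]=2
  step 3: row=2, L[2]='d', prepend. Next row=LF[2]=3
  step 4: row=3, L[3]='f', prepend. Next row=LF[3]=7
  step 5: row=7, L[7]='e', prepend. Next row=LF[7]=6
  step 6: row=6, L[6]='d', prepend. Next row=LF[6]=4
  step 7: row=4, L[4]='e', prepend. Next row=LF[4]=5
  step 8: row=5, L[5]='f', prepend. Next row=LF[5]=8
  step 9: row=8, L[8]='c', prepend. Next row=LF[8]=1
Reversed output: cfedefdd$

Answer: cfedefdd$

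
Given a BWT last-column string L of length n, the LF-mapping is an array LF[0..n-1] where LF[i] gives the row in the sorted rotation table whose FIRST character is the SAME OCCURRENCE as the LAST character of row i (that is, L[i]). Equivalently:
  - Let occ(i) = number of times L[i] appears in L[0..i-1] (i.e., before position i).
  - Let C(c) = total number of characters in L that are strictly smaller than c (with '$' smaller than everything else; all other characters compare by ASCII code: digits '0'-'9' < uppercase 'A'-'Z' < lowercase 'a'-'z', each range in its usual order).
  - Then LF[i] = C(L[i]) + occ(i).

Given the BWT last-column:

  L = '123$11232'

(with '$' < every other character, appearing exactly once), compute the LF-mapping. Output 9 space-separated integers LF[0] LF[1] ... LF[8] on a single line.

Char counts: '$':1, '1':3, '2':3, '3':2
C (first-col start): C('$')=0, C('1')=1, C('2')=4, C('3')=7
L[0]='1': occ=0, LF[0]=C('1')+0=1+0=1
L[1]='2': occ=0, LF[1]=C('2')+0=4+0=4
L[2]='3': occ=0, LF[2]=C('3')+0=7+0=7
L[3]='$': occ=0, LF[3]=C('$')+0=0+0=0
L[4]='1': occ=1, LF[4]=C('1')+1=1+1=2
L[5]='1': occ=2, LF[5]=C('1')+2=1+2=3
L[6]='2': occ=1, LF[6]=C('2')+1=4+1=5
L[7]='3': occ=1, LF[7]=C('3')+1=7+1=8
L[8]='2': occ=2, LF[8]=C('2')+2=4+2=6

Answer: 1 4 7 0 2 3 5 8 6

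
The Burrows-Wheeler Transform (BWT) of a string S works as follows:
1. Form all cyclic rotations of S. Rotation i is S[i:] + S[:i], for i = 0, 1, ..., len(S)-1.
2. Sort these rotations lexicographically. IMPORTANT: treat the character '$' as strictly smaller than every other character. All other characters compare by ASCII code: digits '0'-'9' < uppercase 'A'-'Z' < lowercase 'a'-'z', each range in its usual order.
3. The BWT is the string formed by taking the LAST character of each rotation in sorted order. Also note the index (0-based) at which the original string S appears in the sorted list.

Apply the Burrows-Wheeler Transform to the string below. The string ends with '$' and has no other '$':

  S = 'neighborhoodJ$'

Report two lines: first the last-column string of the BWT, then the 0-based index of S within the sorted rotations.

Answer: Jdhonigre$ohbo
9

Derivation:
All 14 rotations (rotation i = S[i:]+S[:i]):
  rot[0] = neighborhoodJ$
  rot[1] = eighborhoodJ$n
  rot[2] = ighborhoodJ$ne
  rot[3] = ghborhoodJ$nei
  rot[4] = hborhoodJ$neig
  rot[5] = borhoodJ$neigh
  rot[6] = orhoodJ$neighb
  rot[7] = rhoodJ$neighbo
  rot[8] = hoodJ$neighbor
  rot[9] = oodJ$neighborh
  rot[10] = odJ$neighborho
  rot[11] = dJ$neighborhoo
  rot[12] = J$neighborhood
  rot[13] = $neighborhoodJ
Sorted (with $ < everything):
  sorted[0] = $neighborhoodJ  (last char: 'J')
  sorted[1] = J$neighborhood  (last char: 'd')
  sorted[2] = borhoodJ$neigh  (last char: 'h')
  sorted[3] = dJ$neighborhoo  (last char: 'o')
  sorted[4] = eighborhoodJ$n  (last char: 'n')
  sorted[5] = ghborhoodJ$nei  (last char: 'i')
  sorted[6] = hborhoodJ$neig  (last char: 'g')
  sorted[7] = hoodJ$neighbor  (last char: 'r')
  sorted[8] = ighborhoodJ$ne  (last char: 'e')
  sorted[9] = neighborhoodJ$  (last char: '$')
  sorted[10] = odJ$neighborho  (last char: 'o')
  sorted[11] = oodJ$neighborh  (last char: 'h')
  sorted[12] = orhoodJ$neighb  (last char: 'b')
  sorted[13] = rhoodJ$neighbo  (last char: 'o')
Last column: Jdhonigre$ohbo
Original string S is at sorted index 9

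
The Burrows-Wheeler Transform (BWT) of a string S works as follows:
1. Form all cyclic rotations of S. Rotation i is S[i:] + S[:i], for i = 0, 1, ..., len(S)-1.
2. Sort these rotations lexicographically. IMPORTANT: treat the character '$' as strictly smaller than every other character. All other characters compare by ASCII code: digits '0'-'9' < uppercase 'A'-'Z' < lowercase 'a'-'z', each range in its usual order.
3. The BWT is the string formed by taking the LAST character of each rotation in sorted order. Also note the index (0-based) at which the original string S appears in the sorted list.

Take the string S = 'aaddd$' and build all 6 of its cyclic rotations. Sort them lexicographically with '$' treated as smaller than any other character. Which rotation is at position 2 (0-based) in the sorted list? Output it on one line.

Answer: addd$a

Derivation:
All 6 rotations (rotation i = S[i:]+S[:i]):
  rot[0] = aaddd$
  rot[1] = addd$a
  rot[2] = ddd$aa
  rot[3] = dd$aad
  rot[4] = d$aadd
  rot[5] = $aaddd
Sorted (with $ < everything):
  sorted[0] = $aaddd
  sorted[1] = aaddd$
  sorted[2] = addd$a
  sorted[3] = d$aadd
  sorted[4] = dd$aad
  sorted[5] = ddd$aa
sorted[2] = addd$a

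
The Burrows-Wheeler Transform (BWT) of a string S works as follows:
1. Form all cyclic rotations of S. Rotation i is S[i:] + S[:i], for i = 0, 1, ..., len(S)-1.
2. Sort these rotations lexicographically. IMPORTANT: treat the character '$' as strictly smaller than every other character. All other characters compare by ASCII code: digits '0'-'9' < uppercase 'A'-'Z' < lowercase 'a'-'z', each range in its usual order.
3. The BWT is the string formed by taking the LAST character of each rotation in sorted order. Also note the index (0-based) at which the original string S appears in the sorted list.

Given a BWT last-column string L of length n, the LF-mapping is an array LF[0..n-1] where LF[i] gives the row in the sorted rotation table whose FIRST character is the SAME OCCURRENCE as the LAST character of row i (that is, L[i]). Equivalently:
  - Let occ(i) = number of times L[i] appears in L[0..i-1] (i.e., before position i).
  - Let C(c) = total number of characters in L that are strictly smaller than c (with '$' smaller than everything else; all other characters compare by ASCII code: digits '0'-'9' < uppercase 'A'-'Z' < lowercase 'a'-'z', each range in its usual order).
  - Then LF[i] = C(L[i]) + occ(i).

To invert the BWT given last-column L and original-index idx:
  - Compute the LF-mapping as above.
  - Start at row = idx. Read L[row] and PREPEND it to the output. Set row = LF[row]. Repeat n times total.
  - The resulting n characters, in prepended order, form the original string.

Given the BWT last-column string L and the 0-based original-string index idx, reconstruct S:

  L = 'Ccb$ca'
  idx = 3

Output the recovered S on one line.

Answer: baccC$

Derivation:
LF mapping: 1 4 3 0 5 2
Walk LF starting at row 3, prepending L[row]:
  step 1: row=3, L[3]='$', prepend. Next row=LF[3]=0
  step 2: row=0, L[0]='C', prepend. Next row=LF[0]=1
  step 3: row=1, L[1]='c', prepend. Next row=LF[1]=4
  step 4: row=4, L[4]='c', prepend. Next row=LF[4]=5
  step 5: row=5, L[5]='a', prepend. Next row=LF[5]=2
  step 6: row=2, L[2]='b', prepend. Next row=LF[2]=3
Reversed output: baccC$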